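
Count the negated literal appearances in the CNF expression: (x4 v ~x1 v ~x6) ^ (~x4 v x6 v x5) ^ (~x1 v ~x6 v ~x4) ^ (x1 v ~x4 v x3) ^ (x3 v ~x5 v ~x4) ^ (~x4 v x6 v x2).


Scan each clause for negated literals.
Clause 1: 2 negative; Clause 2: 1 negative; Clause 3: 3 negative; Clause 4: 1 negative; Clause 5: 2 negative; Clause 6: 1 negative.
Total negative literal occurrences = 10.

10


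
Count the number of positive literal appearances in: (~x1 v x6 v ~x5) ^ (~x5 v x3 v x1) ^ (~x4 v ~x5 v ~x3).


Scan each clause for unnegated literals.
Clause 1: 1 positive; Clause 2: 2 positive; Clause 3: 0 positive.
Total positive literal occurrences = 3.

3


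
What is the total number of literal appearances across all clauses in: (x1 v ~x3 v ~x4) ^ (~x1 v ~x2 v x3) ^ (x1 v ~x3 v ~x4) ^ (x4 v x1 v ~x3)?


Clause lengths: 3, 3, 3, 3.
Sum = 3 + 3 + 3 + 3 = 12.

12


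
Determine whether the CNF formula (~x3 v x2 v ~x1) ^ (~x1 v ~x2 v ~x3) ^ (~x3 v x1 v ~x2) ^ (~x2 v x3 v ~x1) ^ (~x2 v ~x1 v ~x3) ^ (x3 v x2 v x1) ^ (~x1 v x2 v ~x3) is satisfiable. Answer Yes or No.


Check all 8 possible truth assignments.
Number of satisfying assignments found: 3.
The formula is satisfiable.

Yes


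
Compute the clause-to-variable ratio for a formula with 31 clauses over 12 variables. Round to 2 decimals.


Clause-to-variable ratio = clauses / variables.
31 / 12 = 2.58.

2.58


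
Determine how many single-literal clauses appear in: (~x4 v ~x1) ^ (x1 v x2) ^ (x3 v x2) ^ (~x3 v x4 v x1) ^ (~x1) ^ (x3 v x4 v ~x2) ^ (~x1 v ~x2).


A unit clause contains exactly one literal.
Unit clauses found: (~x1).
Count = 1.

1


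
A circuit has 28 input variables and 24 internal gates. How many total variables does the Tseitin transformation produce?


The Tseitin transformation introduces one auxiliary variable per gate.
Total variables = inputs + gates = 28 + 24 = 52.

52


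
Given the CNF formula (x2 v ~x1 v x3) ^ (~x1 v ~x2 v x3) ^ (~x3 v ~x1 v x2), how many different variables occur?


Identify each distinct variable in the formula.
Variables found: x1, x2, x3.
Total distinct variables = 3.

3


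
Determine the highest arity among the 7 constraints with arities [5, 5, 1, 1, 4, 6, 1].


The arities are: 5, 5, 1, 1, 4, 6, 1.
Scan for the maximum value.
Maximum arity = 6.

6


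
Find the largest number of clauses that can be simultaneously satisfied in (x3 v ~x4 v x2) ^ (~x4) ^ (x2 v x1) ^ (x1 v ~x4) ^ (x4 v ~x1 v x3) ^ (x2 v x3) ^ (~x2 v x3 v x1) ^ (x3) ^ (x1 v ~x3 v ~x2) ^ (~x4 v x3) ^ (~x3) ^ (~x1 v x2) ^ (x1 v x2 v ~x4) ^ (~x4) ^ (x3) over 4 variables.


Enumerate all 16 truth assignments.
For each, count how many of the 15 clauses are satisfied.
The formula is not fully satisfiable, so the maximum is below 15.
Maximum simultaneously satisfiable clauses = 14.

14


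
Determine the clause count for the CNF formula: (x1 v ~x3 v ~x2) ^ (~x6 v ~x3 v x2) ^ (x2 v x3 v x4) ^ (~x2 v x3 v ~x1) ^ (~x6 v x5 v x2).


Each group enclosed in parentheses joined by ^ is one clause.
Counting the conjuncts: 5 clauses.

5


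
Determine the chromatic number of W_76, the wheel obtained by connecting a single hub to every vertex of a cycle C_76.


W_76 consists of the cycle C_76 together with a hub vertex adjacent to every cycle vertex.
The cycle C_76 needs 2 colors (even cycle -> 2).
The hub is adjacent to every cycle vertex, so it must receive a new color distinct from all of them.
Chromatic number = 2 + 1 = 3.

3


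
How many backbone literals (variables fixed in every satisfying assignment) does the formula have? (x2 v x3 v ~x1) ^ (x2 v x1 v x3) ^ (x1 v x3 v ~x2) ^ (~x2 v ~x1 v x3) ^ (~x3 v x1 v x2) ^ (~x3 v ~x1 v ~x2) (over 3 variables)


Find all satisfying assignments: 2 model(s).
Check which variables have the same value in every model.
Fixed variables: x3=T.
Backbone size = 1.

1


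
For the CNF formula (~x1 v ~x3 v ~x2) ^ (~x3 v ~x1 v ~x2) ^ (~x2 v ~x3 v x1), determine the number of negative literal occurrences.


Scan each clause for negated literals.
Clause 1: 3 negative; Clause 2: 3 negative; Clause 3: 2 negative.
Total negative literal occurrences = 8.

8


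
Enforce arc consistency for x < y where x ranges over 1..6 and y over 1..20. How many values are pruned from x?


For the constraint x < y, x needs a supporting value in y's domain.
x can be at most 19 (one less than y's maximum).
Valid x values from domain: 6 out of 6.
Pruned = 6 - 6 = 0.

0


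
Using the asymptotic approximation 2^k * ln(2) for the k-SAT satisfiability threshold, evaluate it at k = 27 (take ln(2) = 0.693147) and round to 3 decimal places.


Using the asymptotic formula: threshold ~ 2^k * ln(2).
2^27 = 134217728.
134217728 * 0.693147 = 93032615.51.

93032615.51


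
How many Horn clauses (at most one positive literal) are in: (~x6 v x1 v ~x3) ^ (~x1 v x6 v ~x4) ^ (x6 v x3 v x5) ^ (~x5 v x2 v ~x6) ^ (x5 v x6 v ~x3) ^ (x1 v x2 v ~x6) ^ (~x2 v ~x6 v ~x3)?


A Horn clause has at most one positive literal.
Clause 1: 1 positive lit(s) -> Horn
Clause 2: 1 positive lit(s) -> Horn
Clause 3: 3 positive lit(s) -> not Horn
Clause 4: 1 positive lit(s) -> Horn
Clause 5: 2 positive lit(s) -> not Horn
Clause 6: 2 positive lit(s) -> not Horn
Clause 7: 0 positive lit(s) -> Horn
Total Horn clauses = 4.

4


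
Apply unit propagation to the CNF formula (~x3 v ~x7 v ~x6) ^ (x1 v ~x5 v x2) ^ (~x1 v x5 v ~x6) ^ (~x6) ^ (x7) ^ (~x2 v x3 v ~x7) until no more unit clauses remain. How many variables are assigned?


Unit propagation repeatedly assigns the literal in any unit clause, then simplifies.
Assignments in order: x6 = F, x7 = T.
No further unit clauses remain.
Total variables assigned = 2.

2


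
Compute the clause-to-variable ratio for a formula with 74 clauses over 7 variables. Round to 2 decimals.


Clause-to-variable ratio = clauses / variables.
74 / 7 = 10.57.

10.57


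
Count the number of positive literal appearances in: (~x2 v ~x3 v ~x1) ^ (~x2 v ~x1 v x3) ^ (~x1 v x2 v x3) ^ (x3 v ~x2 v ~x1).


Scan each clause for unnegated literals.
Clause 1: 0 positive; Clause 2: 1 positive; Clause 3: 2 positive; Clause 4: 1 positive.
Total positive literal occurrences = 4.

4


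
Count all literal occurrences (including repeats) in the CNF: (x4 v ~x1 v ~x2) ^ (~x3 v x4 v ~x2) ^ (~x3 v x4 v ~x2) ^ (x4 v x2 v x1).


Clause lengths: 3, 3, 3, 3.
Sum = 3 + 3 + 3 + 3 = 12.

12


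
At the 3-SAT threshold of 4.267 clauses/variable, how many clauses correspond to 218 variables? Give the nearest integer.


The 3-SAT phase transition occurs at approximately 4.267 clauses per variable.
m = 4.267 * 218 = 930.206.
Rounded to nearest integer: 930.

930


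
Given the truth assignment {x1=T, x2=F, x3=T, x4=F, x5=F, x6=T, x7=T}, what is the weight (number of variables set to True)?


The weight is the number of variables assigned True.
True variables: x1, x3, x6, x7.
Weight = 4.

4


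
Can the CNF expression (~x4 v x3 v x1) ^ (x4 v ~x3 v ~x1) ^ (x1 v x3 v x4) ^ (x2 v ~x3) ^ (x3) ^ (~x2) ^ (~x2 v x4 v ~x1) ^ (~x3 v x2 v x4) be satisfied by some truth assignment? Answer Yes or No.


Check all 16 possible truth assignments.
Number of satisfying assignments found: 0.
The formula is unsatisfiable.

No


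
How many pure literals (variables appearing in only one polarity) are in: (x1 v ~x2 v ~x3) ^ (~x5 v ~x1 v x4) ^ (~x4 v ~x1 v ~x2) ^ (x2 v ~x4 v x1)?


A pure literal appears in only one polarity across all clauses.
Pure literals: x3 (negative only), x5 (negative only).
Count = 2.

2


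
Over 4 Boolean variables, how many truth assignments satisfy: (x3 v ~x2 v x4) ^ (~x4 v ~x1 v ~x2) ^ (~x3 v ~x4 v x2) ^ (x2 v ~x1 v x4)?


Enumerate all 16 truth assignments over 4 variables.
Test each against every clause.
Satisfying assignments found: 8.

8


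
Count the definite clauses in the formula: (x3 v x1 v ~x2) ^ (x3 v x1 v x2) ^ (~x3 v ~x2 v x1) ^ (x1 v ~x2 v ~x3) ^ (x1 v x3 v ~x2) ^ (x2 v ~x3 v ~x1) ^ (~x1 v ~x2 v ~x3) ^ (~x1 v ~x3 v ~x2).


A definite clause has exactly one positive literal.
Clause 1: 2 positive -> not definite
Clause 2: 3 positive -> not definite
Clause 3: 1 positive -> definite
Clause 4: 1 positive -> definite
Clause 5: 2 positive -> not definite
Clause 6: 1 positive -> definite
Clause 7: 0 positive -> not definite
Clause 8: 0 positive -> not definite
Definite clause count = 3.

3


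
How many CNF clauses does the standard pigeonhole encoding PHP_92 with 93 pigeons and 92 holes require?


The PHP encoding has two parts:
1) At-least-one-hole clauses: 93 (one per pigeon, each with 92 literals).
2) At-most-one-pigeon-per-hole clauses: 92 holes * C(93,2) = 92 * 4278 = 393576.
Total clauses = 93 + 393576 = 393669.

393669


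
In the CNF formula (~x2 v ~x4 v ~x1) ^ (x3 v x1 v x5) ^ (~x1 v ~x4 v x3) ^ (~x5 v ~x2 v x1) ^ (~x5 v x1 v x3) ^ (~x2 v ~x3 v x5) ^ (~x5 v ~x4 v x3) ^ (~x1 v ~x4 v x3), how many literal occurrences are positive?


Scan each clause for unnegated literals.
Clause 1: 0 positive; Clause 2: 3 positive; Clause 3: 1 positive; Clause 4: 1 positive; Clause 5: 2 positive; Clause 6: 1 positive; Clause 7: 1 positive; Clause 8: 1 positive.
Total positive literal occurrences = 10.

10


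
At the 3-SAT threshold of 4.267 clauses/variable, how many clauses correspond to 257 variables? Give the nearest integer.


The 3-SAT phase transition occurs at approximately 4.267 clauses per variable.
m = 4.267 * 257 = 1096.619.
Rounded to nearest integer: 1097.

1097


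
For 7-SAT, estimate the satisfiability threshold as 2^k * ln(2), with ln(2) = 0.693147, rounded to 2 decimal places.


Using the asymptotic formula: threshold ~ 2^k * ln(2).
2^7 = 128.
128 * 0.693147 = 88.72.

88.72


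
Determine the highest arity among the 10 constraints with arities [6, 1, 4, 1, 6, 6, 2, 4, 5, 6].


The arities are: 6, 1, 4, 1, 6, 6, 2, 4, 5, 6.
Scan for the maximum value.
Maximum arity = 6.

6


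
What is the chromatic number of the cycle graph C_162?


A cycle on an even number of vertices is bipartite: alternate two colors around the cycle.
Since 162 is even, two colors suffice, and at least two are needed because the graph has edges.
Chromatic number = 2.

2


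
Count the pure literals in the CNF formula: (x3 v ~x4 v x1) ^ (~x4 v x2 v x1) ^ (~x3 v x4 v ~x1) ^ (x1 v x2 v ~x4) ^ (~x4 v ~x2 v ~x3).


A pure literal appears in only one polarity across all clauses.
No pure literals found.
Count = 0.

0


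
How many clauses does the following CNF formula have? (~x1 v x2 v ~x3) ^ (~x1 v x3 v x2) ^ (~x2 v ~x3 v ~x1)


Each group enclosed in parentheses joined by ^ is one clause.
Counting the conjuncts: 3 clauses.

3


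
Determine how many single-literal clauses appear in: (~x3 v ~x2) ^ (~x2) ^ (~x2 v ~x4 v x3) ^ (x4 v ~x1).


A unit clause contains exactly one literal.
Unit clauses found: (~x2).
Count = 1.

1


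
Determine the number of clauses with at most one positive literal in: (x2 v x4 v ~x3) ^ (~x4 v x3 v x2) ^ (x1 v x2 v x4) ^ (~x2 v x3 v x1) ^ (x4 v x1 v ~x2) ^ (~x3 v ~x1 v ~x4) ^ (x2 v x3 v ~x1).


A Horn clause has at most one positive literal.
Clause 1: 2 positive lit(s) -> not Horn
Clause 2: 2 positive lit(s) -> not Horn
Clause 3: 3 positive lit(s) -> not Horn
Clause 4: 2 positive lit(s) -> not Horn
Clause 5: 2 positive lit(s) -> not Horn
Clause 6: 0 positive lit(s) -> Horn
Clause 7: 2 positive lit(s) -> not Horn
Total Horn clauses = 1.

1


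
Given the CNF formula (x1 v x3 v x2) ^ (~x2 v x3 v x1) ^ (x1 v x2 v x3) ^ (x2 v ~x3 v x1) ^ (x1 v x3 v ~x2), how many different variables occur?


Identify each distinct variable in the formula.
Variables found: x1, x2, x3.
Total distinct variables = 3.

3


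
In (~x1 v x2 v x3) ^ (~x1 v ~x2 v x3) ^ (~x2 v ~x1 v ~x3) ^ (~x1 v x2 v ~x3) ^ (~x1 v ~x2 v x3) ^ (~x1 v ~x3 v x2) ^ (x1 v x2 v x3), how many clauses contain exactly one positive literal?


A definite clause has exactly one positive literal.
Clause 1: 2 positive -> not definite
Clause 2: 1 positive -> definite
Clause 3: 0 positive -> not definite
Clause 4: 1 positive -> definite
Clause 5: 1 positive -> definite
Clause 6: 1 positive -> definite
Clause 7: 3 positive -> not definite
Definite clause count = 4.

4


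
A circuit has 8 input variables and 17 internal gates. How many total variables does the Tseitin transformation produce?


The Tseitin transformation introduces one auxiliary variable per gate.
Total variables = inputs + gates = 8 + 17 = 25.

25


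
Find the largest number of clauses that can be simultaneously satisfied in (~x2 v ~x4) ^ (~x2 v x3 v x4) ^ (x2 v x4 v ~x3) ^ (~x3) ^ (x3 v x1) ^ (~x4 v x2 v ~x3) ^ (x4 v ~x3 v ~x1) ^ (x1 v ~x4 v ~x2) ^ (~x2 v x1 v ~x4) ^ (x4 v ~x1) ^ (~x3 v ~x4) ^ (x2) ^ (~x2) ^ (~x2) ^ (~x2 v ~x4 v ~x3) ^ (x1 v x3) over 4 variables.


Enumerate all 16 truth assignments.
For each, count how many of the 16 clauses are satisfied.
The formula is not fully satisfiable, so the maximum is below 16.
Maximum simultaneously satisfiable clauses = 15.

15


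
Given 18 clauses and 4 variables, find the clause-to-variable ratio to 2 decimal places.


Clause-to-variable ratio = clauses / variables.
18 / 4 = 4.5.

4.5


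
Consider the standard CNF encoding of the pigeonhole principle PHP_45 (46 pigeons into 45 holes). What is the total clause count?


The PHP encoding has two parts:
1) At-least-one-hole clauses: 46 (one per pigeon, each with 45 literals).
2) At-most-one-pigeon-per-hole clauses: 45 holes * C(46,2) = 45 * 1035 = 46575.
Total clauses = 46 + 46575 = 46621.

46621


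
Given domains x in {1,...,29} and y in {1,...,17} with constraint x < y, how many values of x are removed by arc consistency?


For the constraint x < y, x needs a supporting value in y's domain.
x can be at most 16 (one less than y's maximum).
Valid x values from domain: 16 out of 29.
Pruned = 29 - 16 = 13.

13


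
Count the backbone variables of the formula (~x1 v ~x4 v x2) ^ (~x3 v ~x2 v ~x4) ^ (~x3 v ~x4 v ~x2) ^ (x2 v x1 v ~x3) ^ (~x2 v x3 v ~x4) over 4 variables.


Find all satisfying assignments: 8 model(s).
Check which variables have the same value in every model.
No variable is fixed across all models.
Backbone size = 0.

0


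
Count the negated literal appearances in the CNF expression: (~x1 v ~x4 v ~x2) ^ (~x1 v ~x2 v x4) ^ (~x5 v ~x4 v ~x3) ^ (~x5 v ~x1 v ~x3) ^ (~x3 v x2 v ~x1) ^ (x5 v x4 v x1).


Scan each clause for negated literals.
Clause 1: 3 negative; Clause 2: 2 negative; Clause 3: 3 negative; Clause 4: 3 negative; Clause 5: 2 negative; Clause 6: 0 negative.
Total negative literal occurrences = 13.

13


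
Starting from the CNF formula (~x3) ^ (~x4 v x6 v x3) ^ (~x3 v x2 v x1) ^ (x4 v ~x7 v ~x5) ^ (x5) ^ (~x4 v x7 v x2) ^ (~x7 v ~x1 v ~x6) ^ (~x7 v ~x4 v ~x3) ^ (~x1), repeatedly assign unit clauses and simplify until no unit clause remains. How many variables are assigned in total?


Unit propagation repeatedly assigns the literal in any unit clause, then simplifies.
Assignments in order: x3 = F, x5 = T, x1 = F.
No further unit clauses remain.
Total variables assigned = 3.

3


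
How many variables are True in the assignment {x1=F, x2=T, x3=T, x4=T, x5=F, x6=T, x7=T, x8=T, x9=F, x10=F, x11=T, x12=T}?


The weight is the number of variables assigned True.
True variables: x2, x3, x4, x6, x7, x8, x11, x12.
Weight = 8.

8


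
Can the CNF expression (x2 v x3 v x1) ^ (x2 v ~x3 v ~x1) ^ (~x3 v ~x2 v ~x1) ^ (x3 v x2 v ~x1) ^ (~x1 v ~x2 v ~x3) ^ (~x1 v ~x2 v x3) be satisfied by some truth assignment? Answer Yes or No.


Check all 8 possible truth assignments.
Number of satisfying assignments found: 3.
The formula is satisfiable.

Yes


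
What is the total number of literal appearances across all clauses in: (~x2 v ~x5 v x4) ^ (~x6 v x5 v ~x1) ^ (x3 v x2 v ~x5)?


Clause lengths: 3, 3, 3.
Sum = 3 + 3 + 3 = 9.

9


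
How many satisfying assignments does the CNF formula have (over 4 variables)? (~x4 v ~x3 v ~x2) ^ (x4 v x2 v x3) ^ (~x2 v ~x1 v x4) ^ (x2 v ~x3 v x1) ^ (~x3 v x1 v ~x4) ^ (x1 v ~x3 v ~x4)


Enumerate all 16 truth assignments over 4 variables.
Test each against every clause.
Satisfying assignments found: 8.

8


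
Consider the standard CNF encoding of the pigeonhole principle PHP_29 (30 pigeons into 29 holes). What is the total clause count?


The PHP encoding has two parts:
1) At-least-one-hole clauses: 30 (one per pigeon, each with 29 literals).
2) At-most-one-pigeon-per-hole clauses: 29 holes * C(30,2) = 29 * 435 = 12615.
Total clauses = 30 + 12615 = 12645.

12645


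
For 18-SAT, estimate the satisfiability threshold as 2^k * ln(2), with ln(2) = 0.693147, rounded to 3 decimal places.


Using the asymptotic formula: threshold ~ 2^k * ln(2).
2^18 = 262144.
262144 * 0.693147 = 181704.327.

181704.327


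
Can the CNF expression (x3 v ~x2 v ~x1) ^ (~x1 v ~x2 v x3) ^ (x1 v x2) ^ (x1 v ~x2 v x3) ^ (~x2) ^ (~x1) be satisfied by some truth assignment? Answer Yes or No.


Check all 8 possible truth assignments.
Number of satisfying assignments found: 0.
The formula is unsatisfiable.

No


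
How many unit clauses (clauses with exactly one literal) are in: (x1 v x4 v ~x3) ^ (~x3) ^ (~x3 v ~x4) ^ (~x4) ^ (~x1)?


A unit clause contains exactly one literal.
Unit clauses found: (~x3), (~x4), (~x1).
Count = 3.

3


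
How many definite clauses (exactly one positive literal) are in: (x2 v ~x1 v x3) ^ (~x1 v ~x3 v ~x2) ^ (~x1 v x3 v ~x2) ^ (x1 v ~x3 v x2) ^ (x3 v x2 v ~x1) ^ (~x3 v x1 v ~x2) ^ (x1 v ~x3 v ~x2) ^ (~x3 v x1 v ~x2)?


A definite clause has exactly one positive literal.
Clause 1: 2 positive -> not definite
Clause 2: 0 positive -> not definite
Clause 3: 1 positive -> definite
Clause 4: 2 positive -> not definite
Clause 5: 2 positive -> not definite
Clause 6: 1 positive -> definite
Clause 7: 1 positive -> definite
Clause 8: 1 positive -> definite
Definite clause count = 4.

4


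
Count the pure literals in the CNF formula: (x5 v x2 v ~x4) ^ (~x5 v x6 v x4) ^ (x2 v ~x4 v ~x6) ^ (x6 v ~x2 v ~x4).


A pure literal appears in only one polarity across all clauses.
No pure literals found.
Count = 0.

0


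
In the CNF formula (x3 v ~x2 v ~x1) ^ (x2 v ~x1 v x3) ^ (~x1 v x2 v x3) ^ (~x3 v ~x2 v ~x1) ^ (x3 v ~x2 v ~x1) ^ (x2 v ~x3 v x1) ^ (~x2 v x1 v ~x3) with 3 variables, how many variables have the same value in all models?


Find all satisfying assignments: 3 model(s).
Check which variables have the same value in every model.
No variable is fixed across all models.
Backbone size = 0.

0


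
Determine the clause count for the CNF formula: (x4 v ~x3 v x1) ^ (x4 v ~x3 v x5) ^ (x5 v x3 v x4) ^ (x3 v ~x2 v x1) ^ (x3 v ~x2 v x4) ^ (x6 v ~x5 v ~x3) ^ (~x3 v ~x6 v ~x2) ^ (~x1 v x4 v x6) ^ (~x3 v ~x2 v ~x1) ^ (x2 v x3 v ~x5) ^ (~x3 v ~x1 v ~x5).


Each group enclosed in parentheses joined by ^ is one clause.
Counting the conjuncts: 11 clauses.

11


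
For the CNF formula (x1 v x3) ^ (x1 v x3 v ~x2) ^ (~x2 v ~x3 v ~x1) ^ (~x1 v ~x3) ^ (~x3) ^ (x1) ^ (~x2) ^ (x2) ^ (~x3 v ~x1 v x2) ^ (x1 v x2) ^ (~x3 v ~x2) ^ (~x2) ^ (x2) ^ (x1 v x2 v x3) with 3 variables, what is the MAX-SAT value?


Enumerate all 8 truth assignments.
For each, count how many of the 14 clauses are satisfied.
The formula is not fully satisfiable, so the maximum is below 14.
Maximum simultaneously satisfiable clauses = 12.

12


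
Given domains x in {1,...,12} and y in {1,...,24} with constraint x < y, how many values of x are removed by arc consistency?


For the constraint x < y, x needs a supporting value in y's domain.
x can be at most 23 (one less than y's maximum).
Valid x values from domain: 12 out of 12.
Pruned = 12 - 12 = 0.

0


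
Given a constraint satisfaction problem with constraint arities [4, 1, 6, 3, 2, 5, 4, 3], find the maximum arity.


The arities are: 4, 1, 6, 3, 2, 5, 4, 3.
Scan for the maximum value.
Maximum arity = 6.

6


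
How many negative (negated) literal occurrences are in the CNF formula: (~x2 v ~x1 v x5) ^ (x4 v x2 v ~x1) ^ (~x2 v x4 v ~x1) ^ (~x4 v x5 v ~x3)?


Scan each clause for negated literals.
Clause 1: 2 negative; Clause 2: 1 negative; Clause 3: 2 negative; Clause 4: 2 negative.
Total negative literal occurrences = 7.

7


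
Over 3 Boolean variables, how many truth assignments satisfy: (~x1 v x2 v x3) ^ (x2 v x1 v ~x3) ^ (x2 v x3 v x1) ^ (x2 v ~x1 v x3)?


Enumerate all 8 truth assignments over 3 variables.
Test each against every clause.
Satisfying assignments found: 5.

5


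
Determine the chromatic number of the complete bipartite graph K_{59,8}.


K_{59,8} is bipartite by definition: the two parts are independent sets, with every edge crossing between them.
Color all vertices in one part with color 1 and all vertices in the other part with color 2.
Since the graph has at least one edge, one color does not suffice.
Chromatic number = 2.

2


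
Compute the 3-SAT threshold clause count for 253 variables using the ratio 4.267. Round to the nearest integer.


The 3-SAT phase transition occurs at approximately 4.267 clauses per variable.
m = 4.267 * 253 = 1079.551.
Rounded to nearest integer: 1080.

1080


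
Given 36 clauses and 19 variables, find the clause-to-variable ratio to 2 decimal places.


Clause-to-variable ratio = clauses / variables.
36 / 19 = 1.89.

1.89


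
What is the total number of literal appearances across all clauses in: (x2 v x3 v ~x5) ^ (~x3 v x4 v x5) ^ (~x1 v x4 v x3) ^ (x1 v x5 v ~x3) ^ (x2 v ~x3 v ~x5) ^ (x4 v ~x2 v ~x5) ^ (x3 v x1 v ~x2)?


Clause lengths: 3, 3, 3, 3, 3, 3, 3.
Sum = 3 + 3 + 3 + 3 + 3 + 3 + 3 = 21.

21


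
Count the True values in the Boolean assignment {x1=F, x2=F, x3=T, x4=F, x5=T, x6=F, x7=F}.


The weight is the number of variables assigned True.
True variables: x3, x5.
Weight = 2.

2


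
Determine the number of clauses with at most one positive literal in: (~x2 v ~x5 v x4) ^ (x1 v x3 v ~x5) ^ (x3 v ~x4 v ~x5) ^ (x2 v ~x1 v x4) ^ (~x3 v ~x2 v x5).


A Horn clause has at most one positive literal.
Clause 1: 1 positive lit(s) -> Horn
Clause 2: 2 positive lit(s) -> not Horn
Clause 3: 1 positive lit(s) -> Horn
Clause 4: 2 positive lit(s) -> not Horn
Clause 5: 1 positive lit(s) -> Horn
Total Horn clauses = 3.

3


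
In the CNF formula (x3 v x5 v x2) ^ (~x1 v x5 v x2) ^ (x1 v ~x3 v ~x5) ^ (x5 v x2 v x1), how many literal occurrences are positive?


Scan each clause for unnegated literals.
Clause 1: 3 positive; Clause 2: 2 positive; Clause 3: 1 positive; Clause 4: 3 positive.
Total positive literal occurrences = 9.

9


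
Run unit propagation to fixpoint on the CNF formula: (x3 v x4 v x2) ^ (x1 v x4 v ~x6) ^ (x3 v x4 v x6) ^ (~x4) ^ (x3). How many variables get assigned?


Unit propagation repeatedly assigns the literal in any unit clause, then simplifies.
Assignments in order: x4 = F, x3 = T.
No further unit clauses remain.
Total variables assigned = 2.

2


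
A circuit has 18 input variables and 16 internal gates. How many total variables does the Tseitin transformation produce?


The Tseitin transformation introduces one auxiliary variable per gate.
Total variables = inputs + gates = 18 + 16 = 34.

34


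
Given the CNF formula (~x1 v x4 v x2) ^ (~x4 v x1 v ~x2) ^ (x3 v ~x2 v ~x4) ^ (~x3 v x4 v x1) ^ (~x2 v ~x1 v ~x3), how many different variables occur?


Identify each distinct variable in the formula.
Variables found: x1, x2, x3, x4.
Total distinct variables = 4.

4


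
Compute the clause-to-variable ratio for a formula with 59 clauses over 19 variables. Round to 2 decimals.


Clause-to-variable ratio = clauses / variables.
59 / 19 = 3.11.

3.11


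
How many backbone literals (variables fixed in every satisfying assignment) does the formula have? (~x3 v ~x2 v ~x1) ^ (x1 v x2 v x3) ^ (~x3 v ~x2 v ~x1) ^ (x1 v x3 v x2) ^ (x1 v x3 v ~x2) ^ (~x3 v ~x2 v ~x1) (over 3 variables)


Find all satisfying assignments: 5 model(s).
Check which variables have the same value in every model.
No variable is fixed across all models.
Backbone size = 0.

0


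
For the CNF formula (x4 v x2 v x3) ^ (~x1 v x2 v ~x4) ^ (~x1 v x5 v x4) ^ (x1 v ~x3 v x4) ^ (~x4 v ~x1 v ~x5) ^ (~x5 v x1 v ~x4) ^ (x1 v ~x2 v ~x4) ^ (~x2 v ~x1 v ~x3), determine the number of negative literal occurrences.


Scan each clause for negated literals.
Clause 1: 0 negative; Clause 2: 2 negative; Clause 3: 1 negative; Clause 4: 1 negative; Clause 5: 3 negative; Clause 6: 2 negative; Clause 7: 2 negative; Clause 8: 3 negative.
Total negative literal occurrences = 14.

14


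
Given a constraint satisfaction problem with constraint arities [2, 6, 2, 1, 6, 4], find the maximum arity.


The arities are: 2, 6, 2, 1, 6, 4.
Scan for the maximum value.
Maximum arity = 6.

6


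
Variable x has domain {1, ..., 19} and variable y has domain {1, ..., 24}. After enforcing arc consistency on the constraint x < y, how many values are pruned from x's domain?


For the constraint x < y, x needs a supporting value in y's domain.
x can be at most 23 (one less than y's maximum).
Valid x values from domain: 19 out of 19.
Pruned = 19 - 19 = 0.

0


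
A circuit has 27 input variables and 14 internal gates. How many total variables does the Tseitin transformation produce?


The Tseitin transformation introduces one auxiliary variable per gate.
Total variables = inputs + gates = 27 + 14 = 41.

41


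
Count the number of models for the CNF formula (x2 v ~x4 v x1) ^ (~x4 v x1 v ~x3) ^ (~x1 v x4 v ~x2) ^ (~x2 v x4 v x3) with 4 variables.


Enumerate all 16 truth assignments over 4 variables.
Test each against every clause.
Satisfying assignments found: 10.

10


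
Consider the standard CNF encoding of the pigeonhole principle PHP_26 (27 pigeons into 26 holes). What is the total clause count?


The PHP encoding has two parts:
1) At-least-one-hole clauses: 27 (one per pigeon, each with 26 literals).
2) At-most-one-pigeon-per-hole clauses: 26 holes * C(27,2) = 26 * 351 = 9126.
Total clauses = 27 + 9126 = 9153.

9153


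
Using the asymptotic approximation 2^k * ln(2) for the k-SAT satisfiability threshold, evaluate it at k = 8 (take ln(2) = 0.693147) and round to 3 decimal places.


Using the asymptotic formula: threshold ~ 2^k * ln(2).
2^8 = 256.
256 * 0.693147 = 177.446.

177.446


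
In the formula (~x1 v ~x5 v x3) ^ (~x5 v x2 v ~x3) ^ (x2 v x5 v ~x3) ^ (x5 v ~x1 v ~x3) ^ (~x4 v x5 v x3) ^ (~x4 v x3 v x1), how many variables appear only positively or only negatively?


A pure literal appears in only one polarity across all clauses.
Pure literals: x2 (positive only), x4 (negative only).
Count = 2.

2


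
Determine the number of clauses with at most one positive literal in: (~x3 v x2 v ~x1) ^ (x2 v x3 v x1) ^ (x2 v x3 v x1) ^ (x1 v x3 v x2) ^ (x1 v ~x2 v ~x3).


A Horn clause has at most one positive literal.
Clause 1: 1 positive lit(s) -> Horn
Clause 2: 3 positive lit(s) -> not Horn
Clause 3: 3 positive lit(s) -> not Horn
Clause 4: 3 positive lit(s) -> not Horn
Clause 5: 1 positive lit(s) -> Horn
Total Horn clauses = 2.

2


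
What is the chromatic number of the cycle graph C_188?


A cycle on an even number of vertices is bipartite: alternate two colors around the cycle.
Since 188 is even, two colors suffice, and at least two are needed because the graph has edges.
Chromatic number = 2.

2


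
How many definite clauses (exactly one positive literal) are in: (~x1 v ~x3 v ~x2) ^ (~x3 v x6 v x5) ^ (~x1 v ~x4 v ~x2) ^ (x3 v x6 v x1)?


A definite clause has exactly one positive literal.
Clause 1: 0 positive -> not definite
Clause 2: 2 positive -> not definite
Clause 3: 0 positive -> not definite
Clause 4: 3 positive -> not definite
Definite clause count = 0.

0


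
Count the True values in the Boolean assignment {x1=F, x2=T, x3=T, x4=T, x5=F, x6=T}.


The weight is the number of variables assigned True.
True variables: x2, x3, x4, x6.
Weight = 4.

4


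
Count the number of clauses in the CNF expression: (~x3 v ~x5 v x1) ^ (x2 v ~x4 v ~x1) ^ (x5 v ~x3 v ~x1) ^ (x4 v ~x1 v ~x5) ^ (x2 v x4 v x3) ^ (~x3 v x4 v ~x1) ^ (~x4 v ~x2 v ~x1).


Each group enclosed in parentheses joined by ^ is one clause.
Counting the conjuncts: 7 clauses.

7


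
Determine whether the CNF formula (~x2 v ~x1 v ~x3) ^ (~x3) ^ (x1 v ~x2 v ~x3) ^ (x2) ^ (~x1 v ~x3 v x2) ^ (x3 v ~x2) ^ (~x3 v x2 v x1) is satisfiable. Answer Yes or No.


Check all 8 possible truth assignments.
Number of satisfying assignments found: 0.
The formula is unsatisfiable.

No


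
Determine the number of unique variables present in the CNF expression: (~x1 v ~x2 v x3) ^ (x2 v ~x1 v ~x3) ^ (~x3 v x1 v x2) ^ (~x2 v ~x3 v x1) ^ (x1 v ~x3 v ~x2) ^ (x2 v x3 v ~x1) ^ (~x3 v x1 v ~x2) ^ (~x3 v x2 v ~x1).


Identify each distinct variable in the formula.
Variables found: x1, x2, x3.
Total distinct variables = 3.

3


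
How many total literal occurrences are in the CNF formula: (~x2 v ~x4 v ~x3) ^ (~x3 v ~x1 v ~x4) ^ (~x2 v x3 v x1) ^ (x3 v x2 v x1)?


Clause lengths: 3, 3, 3, 3.
Sum = 3 + 3 + 3 + 3 = 12.

12


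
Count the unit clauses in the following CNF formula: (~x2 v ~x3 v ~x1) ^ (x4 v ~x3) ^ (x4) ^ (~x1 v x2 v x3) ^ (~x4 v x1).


A unit clause contains exactly one literal.
Unit clauses found: (x4).
Count = 1.

1


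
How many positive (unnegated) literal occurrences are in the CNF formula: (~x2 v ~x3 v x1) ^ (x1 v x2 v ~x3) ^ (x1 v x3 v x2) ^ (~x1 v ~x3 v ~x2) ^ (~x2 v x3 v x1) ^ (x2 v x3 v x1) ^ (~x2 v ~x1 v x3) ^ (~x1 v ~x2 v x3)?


Scan each clause for unnegated literals.
Clause 1: 1 positive; Clause 2: 2 positive; Clause 3: 3 positive; Clause 4: 0 positive; Clause 5: 2 positive; Clause 6: 3 positive; Clause 7: 1 positive; Clause 8: 1 positive.
Total positive literal occurrences = 13.

13


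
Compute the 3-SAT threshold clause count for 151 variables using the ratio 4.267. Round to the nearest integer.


The 3-SAT phase transition occurs at approximately 4.267 clauses per variable.
m = 4.267 * 151 = 644.317.
Rounded to nearest integer: 644.

644


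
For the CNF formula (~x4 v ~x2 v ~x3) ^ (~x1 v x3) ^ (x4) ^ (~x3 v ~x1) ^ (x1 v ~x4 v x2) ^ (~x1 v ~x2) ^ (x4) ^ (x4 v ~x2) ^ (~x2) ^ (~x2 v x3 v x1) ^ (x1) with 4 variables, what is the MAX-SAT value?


Enumerate all 16 truth assignments.
For each, count how many of the 11 clauses are satisfied.
The formula is not fully satisfiable, so the maximum is below 11.
Maximum simultaneously satisfiable clauses = 10.

10


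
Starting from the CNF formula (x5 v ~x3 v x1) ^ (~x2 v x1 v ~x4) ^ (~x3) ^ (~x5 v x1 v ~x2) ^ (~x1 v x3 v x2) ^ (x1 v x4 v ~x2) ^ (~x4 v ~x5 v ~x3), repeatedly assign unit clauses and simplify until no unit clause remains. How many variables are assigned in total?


Unit propagation repeatedly assigns the literal in any unit clause, then simplifies.
Assignments in order: x3 = F.
No further unit clauses remain.
Total variables assigned = 1.

1


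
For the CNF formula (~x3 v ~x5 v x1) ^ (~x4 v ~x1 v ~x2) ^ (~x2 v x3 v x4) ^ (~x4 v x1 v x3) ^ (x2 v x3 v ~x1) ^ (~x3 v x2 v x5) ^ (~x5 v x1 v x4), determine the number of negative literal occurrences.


Scan each clause for negated literals.
Clause 1: 2 negative; Clause 2: 3 negative; Clause 3: 1 negative; Clause 4: 1 negative; Clause 5: 1 negative; Clause 6: 1 negative; Clause 7: 1 negative.
Total negative literal occurrences = 10.

10


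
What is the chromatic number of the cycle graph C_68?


A cycle on an even number of vertices is bipartite: alternate two colors around the cycle.
Since 68 is even, two colors suffice, and at least two are needed because the graph has edges.
Chromatic number = 2.

2


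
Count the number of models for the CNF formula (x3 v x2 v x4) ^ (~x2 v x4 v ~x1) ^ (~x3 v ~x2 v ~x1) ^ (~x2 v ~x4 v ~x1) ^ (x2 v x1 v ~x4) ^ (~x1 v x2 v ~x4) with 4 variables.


Enumerate all 16 truth assignments over 4 variables.
Test each against every clause.
Satisfying assignments found: 6.

6


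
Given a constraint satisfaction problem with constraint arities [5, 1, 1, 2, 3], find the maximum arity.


The arities are: 5, 1, 1, 2, 3.
Scan for the maximum value.
Maximum arity = 5.

5


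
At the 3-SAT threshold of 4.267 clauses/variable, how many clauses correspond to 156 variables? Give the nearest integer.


The 3-SAT phase transition occurs at approximately 4.267 clauses per variable.
m = 4.267 * 156 = 665.652.
Rounded to nearest integer: 666.

666


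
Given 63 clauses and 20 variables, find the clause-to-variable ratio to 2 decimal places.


Clause-to-variable ratio = clauses / variables.
63 / 20 = 3.15.

3.15


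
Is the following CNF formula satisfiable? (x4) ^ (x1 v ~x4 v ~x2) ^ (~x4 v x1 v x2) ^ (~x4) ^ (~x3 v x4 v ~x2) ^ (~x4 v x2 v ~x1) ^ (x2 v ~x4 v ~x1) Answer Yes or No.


Check all 16 possible truth assignments.
Number of satisfying assignments found: 0.
The formula is unsatisfiable.

No


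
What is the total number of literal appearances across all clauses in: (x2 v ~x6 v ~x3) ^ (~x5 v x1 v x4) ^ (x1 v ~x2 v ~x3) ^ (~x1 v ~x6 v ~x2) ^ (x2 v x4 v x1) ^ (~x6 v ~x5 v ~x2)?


Clause lengths: 3, 3, 3, 3, 3, 3.
Sum = 3 + 3 + 3 + 3 + 3 + 3 = 18.

18


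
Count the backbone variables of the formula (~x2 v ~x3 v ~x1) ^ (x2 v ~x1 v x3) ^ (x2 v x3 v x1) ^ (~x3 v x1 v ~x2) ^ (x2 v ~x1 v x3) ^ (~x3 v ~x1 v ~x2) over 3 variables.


Find all satisfying assignments: 4 model(s).
Check which variables have the same value in every model.
No variable is fixed across all models.
Backbone size = 0.

0


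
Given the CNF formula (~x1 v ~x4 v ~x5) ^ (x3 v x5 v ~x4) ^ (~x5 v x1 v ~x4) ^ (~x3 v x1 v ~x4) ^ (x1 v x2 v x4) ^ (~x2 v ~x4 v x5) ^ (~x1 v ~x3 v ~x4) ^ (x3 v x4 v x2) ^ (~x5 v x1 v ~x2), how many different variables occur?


Identify each distinct variable in the formula.
Variables found: x1, x2, x3, x4, x5.
Total distinct variables = 5.

5


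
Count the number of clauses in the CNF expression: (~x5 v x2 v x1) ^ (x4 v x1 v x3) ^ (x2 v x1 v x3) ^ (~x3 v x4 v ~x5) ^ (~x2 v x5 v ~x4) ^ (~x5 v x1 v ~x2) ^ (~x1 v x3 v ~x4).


Each group enclosed in parentheses joined by ^ is one clause.
Counting the conjuncts: 7 clauses.

7


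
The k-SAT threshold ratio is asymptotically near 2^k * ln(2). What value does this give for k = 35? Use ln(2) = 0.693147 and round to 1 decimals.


Using the asymptotic formula: threshold ~ 2^k * ln(2).
2^35 = 34359738368.
34359738368 * 0.693147 = 23816349570.6.

23816349570.6


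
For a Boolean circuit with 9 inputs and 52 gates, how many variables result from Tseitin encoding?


The Tseitin transformation introduces one auxiliary variable per gate.
Total variables = inputs + gates = 9 + 52 = 61.

61


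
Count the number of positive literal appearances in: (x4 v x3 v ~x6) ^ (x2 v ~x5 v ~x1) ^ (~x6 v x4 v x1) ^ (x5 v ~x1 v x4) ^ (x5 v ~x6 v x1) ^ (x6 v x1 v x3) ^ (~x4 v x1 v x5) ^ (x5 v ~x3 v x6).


Scan each clause for unnegated literals.
Clause 1: 2 positive; Clause 2: 1 positive; Clause 3: 2 positive; Clause 4: 2 positive; Clause 5: 2 positive; Clause 6: 3 positive; Clause 7: 2 positive; Clause 8: 2 positive.
Total positive literal occurrences = 16.

16


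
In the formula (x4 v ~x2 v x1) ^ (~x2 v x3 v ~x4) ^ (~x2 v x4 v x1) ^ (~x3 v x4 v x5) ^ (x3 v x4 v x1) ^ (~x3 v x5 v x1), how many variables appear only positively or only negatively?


A pure literal appears in only one polarity across all clauses.
Pure literals: x1 (positive only), x2 (negative only), x5 (positive only).
Count = 3.

3


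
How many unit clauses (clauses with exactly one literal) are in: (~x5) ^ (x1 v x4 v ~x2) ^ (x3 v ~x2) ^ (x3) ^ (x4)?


A unit clause contains exactly one literal.
Unit clauses found: (~x5), (x3), (x4).
Count = 3.

3


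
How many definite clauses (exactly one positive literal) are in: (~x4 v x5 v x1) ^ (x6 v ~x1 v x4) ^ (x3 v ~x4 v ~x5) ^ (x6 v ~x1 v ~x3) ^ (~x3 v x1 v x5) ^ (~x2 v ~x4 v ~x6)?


A definite clause has exactly one positive literal.
Clause 1: 2 positive -> not definite
Clause 2: 2 positive -> not definite
Clause 3: 1 positive -> definite
Clause 4: 1 positive -> definite
Clause 5: 2 positive -> not definite
Clause 6: 0 positive -> not definite
Definite clause count = 2.

2


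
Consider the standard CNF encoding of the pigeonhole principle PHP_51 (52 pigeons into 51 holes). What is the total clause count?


The PHP encoding has two parts:
1) At-least-one-hole clauses: 52 (one per pigeon, each with 51 literals).
2) At-most-one-pigeon-per-hole clauses: 51 holes * C(52,2) = 51 * 1326 = 67626.
Total clauses = 52 + 67626 = 67678.

67678


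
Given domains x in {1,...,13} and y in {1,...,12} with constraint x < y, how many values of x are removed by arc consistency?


For the constraint x < y, x needs a supporting value in y's domain.
x can be at most 11 (one less than y's maximum).
Valid x values from domain: 11 out of 13.
Pruned = 13 - 11 = 2.

2


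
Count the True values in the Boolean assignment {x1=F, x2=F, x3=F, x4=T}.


The weight is the number of variables assigned True.
True variables: x4.
Weight = 1.

1


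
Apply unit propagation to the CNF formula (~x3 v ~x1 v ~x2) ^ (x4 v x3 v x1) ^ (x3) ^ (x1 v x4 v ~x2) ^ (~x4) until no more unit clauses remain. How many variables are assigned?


Unit propagation repeatedly assigns the literal in any unit clause, then simplifies.
Assignments in order: x3 = T, x4 = F.
No further unit clauses remain.
Total variables assigned = 2.

2


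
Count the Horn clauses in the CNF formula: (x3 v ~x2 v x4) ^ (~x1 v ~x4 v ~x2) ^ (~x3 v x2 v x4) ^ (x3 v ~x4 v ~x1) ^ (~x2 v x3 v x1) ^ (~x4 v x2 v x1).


A Horn clause has at most one positive literal.
Clause 1: 2 positive lit(s) -> not Horn
Clause 2: 0 positive lit(s) -> Horn
Clause 3: 2 positive lit(s) -> not Horn
Clause 4: 1 positive lit(s) -> Horn
Clause 5: 2 positive lit(s) -> not Horn
Clause 6: 2 positive lit(s) -> not Horn
Total Horn clauses = 2.

2


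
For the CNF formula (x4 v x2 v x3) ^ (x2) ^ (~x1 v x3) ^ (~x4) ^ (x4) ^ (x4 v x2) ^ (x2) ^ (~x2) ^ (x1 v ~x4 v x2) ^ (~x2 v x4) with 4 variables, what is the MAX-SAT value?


Enumerate all 16 truth assignments.
For each, count how many of the 10 clauses are satisfied.
The formula is not fully satisfiable, so the maximum is below 10.
Maximum simultaneously satisfiable clauses = 8.

8


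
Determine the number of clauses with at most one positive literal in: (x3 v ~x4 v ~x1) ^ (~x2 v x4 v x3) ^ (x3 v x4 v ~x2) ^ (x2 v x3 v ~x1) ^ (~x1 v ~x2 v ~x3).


A Horn clause has at most one positive literal.
Clause 1: 1 positive lit(s) -> Horn
Clause 2: 2 positive lit(s) -> not Horn
Clause 3: 2 positive lit(s) -> not Horn
Clause 4: 2 positive lit(s) -> not Horn
Clause 5: 0 positive lit(s) -> Horn
Total Horn clauses = 2.

2


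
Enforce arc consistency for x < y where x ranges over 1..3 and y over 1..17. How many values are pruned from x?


For the constraint x < y, x needs a supporting value in y's domain.
x can be at most 16 (one less than y's maximum).
Valid x values from domain: 3 out of 3.
Pruned = 3 - 3 = 0.

0


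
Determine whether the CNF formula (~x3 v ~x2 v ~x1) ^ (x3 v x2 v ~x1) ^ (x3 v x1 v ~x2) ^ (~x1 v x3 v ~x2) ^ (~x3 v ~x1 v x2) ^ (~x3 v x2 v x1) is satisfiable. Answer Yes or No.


Check all 8 possible truth assignments.
Number of satisfying assignments found: 2.
The formula is satisfiable.

Yes


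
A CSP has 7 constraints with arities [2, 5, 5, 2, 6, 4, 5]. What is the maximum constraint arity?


The arities are: 2, 5, 5, 2, 6, 4, 5.
Scan for the maximum value.
Maximum arity = 6.

6


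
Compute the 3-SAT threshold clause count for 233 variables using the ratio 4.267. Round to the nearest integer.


The 3-SAT phase transition occurs at approximately 4.267 clauses per variable.
m = 4.267 * 233 = 994.211.
Rounded to nearest integer: 994.

994


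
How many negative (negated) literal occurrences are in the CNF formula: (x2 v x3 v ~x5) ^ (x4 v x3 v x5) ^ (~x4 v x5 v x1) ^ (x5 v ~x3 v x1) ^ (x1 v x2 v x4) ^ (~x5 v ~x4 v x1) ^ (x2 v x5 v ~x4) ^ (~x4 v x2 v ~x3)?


Scan each clause for negated literals.
Clause 1: 1 negative; Clause 2: 0 negative; Clause 3: 1 negative; Clause 4: 1 negative; Clause 5: 0 negative; Clause 6: 2 negative; Clause 7: 1 negative; Clause 8: 2 negative.
Total negative literal occurrences = 8.

8
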